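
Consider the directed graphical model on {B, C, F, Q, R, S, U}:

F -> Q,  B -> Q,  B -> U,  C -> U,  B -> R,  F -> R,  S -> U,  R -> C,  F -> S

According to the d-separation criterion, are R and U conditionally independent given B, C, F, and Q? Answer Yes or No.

Yes

There are 5 undirected paths between R and U; checking each against the conditioning set {B, C, F, Q}:
Path 1: R ← F → S → U
  F is a fork here and F is conditioned on, so the path is blocked at F.
Path 2: R ← F → Q ← B → U
  F is a fork here and F is conditioned on, so the path is blocked at F.
Path 3: R → C → U
  C is a chain here and C is conditioned on, so the path is blocked at C.
Path 4: R ← B → Q ← F → S → U
  B is a fork here and B is conditioned on, so the path is blocked at B.
Path 5: R ← B → U
  B is a fork here and B is conditioned on, so the path is blocked at B.
Since every path is blocked, d-separation holds.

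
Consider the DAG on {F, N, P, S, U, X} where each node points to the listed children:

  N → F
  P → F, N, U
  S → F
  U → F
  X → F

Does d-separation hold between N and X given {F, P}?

No — N and X are not d-separated given {F, P}.

3 paths connect N and X; each must be blocked for d-separation to hold:
Path 1: N → F ← X
  F is a collider and F is conditioned on, which opens it — no node blocks this path, so it is active.
Path 2: N ← P → F ← X
  P is a fork here and P is conditioned on, so the path is blocked at P.
Path 3: N ← P → U → F ← X
  P is a fork here and P is conditioned on, so the path is blocked at P.
Since the path N → F ← X is active, N and X are not d-separated given {F, P}.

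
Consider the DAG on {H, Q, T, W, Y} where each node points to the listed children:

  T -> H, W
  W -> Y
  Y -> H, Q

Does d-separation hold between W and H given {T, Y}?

We examine all 2 paths between W and H:
Path 1: W ← T → H
  T is a fork here and T is conditioned on, so the path is blocked at T.
Path 2: W → Y → H
  Y is a chain here and Y is conditioned on, so the path is blocked at Y.
All paths are blocked; W ⊥ H | {T, Y} holds.

Yes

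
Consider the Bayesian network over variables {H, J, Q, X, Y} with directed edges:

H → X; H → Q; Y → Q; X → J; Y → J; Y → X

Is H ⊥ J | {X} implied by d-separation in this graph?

No

There are 4 undirected paths between H and J; checking each against the conditioning set {X}:
Path 1: H → Q ← Y → X → J
  Q is a collider here and neither Q nor any of its descendants is conditioned on, so the collider stays closed — the path is blocked at Q.
Path 2: H → Q ← Y → J
  Q is a collider here and neither Q nor any of its descendants is conditioned on, so the collider stays closed — the path is blocked at Q.
Path 3: H → X ← Y → J
  X is a collider and X is conditioned on, which opens it; Y is a fork and Y is not conditioned on — no node blocks this path, so it is active.
Path 4: H → X → J
  X is a chain here and X is conditioned on, so the path is blocked at X.
At least one path is unblocked, so d-separation fails.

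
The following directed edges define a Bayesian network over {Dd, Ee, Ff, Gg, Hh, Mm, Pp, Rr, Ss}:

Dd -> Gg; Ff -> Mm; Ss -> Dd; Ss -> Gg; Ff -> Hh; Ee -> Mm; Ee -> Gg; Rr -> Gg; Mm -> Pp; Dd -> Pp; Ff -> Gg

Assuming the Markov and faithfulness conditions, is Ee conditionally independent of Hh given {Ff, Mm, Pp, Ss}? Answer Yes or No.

Yes — Ee and Hh are d-separated given {Ff, Mm, Pp, Ss}.

6 paths connect Ee and Hh; each must be blocked for d-separation to hold:
  1. Ee → Mm → Pp ← Dd → Gg ← Ff → Hh — Mm:chain[blocks]; Pp:collider[open]; Dd:fork[open]; Gg:collider[blocks]; Ff:fork[blocks] ⇒ blocked
  2. Ee → Mm → Pp ← Dd ← Ss → Gg ← Ff → Hh — Mm:chain[blocks]; Pp:collider[open]; Dd:chain[open]; Ss:fork[blocks]; Gg:collider[blocks]; Ff:fork[blocks] ⇒ blocked
  3. Ee → Mm ← Ff → Hh — Mm:collider[open]; Ff:fork[blocks] ⇒ blocked
  4. Ee → Gg ← Dd → Pp ← Mm ← Ff → Hh — Gg:collider[blocks]; Dd:fork[open]; Pp:collider[open]; Mm:chain[blocks]; Ff:fork[blocks] ⇒ blocked
  5. Ee → Gg ← Ff → Hh — Gg:collider[blocks]; Ff:fork[blocks] ⇒ blocked
  6. Ee → Gg ← Ss → Dd → Pp ← Mm ← Ff → Hh — Gg:collider[blocks]; Ss:fork[blocks]; Dd:chain[open]; Pp:collider[open]; Mm:chain[blocks]; Ff:fork[blocks] ⇒ blocked
Every path is blocked, so Ee and Hh are d-separated given {Ff, Mm, Pp, Ss}.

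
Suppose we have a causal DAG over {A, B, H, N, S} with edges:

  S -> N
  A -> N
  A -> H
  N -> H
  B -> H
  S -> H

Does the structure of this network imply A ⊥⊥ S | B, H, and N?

No — A and S are not d-separated given {B, H, N}.

Enumerating the 4 paths from A to S and testing each for blocking by {B, H, N}:
  1. A → N ← S — N:collider[open] ⇒ active
  2. A → N → H ← S — N:chain[blocks]; H:collider[open] ⇒ blocked
  3. A → H ← S — H:collider[open] ⇒ active
  4. A → H ← N ← S — H:collider[open]; N:chain[blocks] ⇒ blocked
Because an active path exists, A and S are not d-separated.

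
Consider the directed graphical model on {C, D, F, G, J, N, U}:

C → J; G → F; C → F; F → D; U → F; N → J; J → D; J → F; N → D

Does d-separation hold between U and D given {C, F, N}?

No

5 paths connect U and D; each must be blocked for d-separation to hold:
Path 1: U → F ← C → J ← N → D
  C is a fork here and C is conditioned on, so the path is blocked at C.
Path 2: U → F ← C → J → D
  C is a fork here and C is conditioned on, so the path is blocked at C.
Path 3: U → F ← J ← N → D
  N is a fork here and N is conditioned on, so the path is blocked at N.
Path 4: U → F ← J → D
  F is a collider and F is conditioned on, which opens it; J is a fork and J is not conditioned on — no node blocks this path, so it is active.
Path 5: U → F → D
  F is a chain here and F is conditioned on, so the path is blocked at F.
At least one path is unblocked, so d-separation fails.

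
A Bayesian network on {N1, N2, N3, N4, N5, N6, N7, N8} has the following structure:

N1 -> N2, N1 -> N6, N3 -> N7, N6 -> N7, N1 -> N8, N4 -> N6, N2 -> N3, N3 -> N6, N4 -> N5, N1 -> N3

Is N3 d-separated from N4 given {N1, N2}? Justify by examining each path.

Yes

4 paths connect N3 and N4; each must be blocked for d-separation to hold:
Path 1: N3 → N7 ← N6 ← N4
  N7 is a collider here and neither N7 nor any of its descendants is conditioned on, so the collider stays closed — the path is blocked at N7.
Path 2: N3 → N6 ← N4
  N6 is a collider here and neither N6 nor any of its descendants is conditioned on, so the collider stays closed — the path is blocked at N6.
Path 3: N3 ← N2 ← N1 → N6 ← N4
  N2 is a chain here and N2 is conditioned on, so the path is blocked at N2.
Path 4: N3 ← N1 → N6 ← N4
  N1 is a fork here and N1 is conditioned on, so the path is blocked at N1.
Since every path is blocked, d-separation holds.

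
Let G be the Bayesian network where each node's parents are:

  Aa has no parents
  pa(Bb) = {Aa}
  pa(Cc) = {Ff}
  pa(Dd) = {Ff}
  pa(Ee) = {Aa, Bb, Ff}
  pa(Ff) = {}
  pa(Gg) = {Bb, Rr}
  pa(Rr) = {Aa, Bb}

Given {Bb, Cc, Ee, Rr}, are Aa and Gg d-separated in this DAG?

Yes — Aa and Gg are d-separated given {Bb, Cc, Ee, Rr}.

We examine all 6 paths between Aa and Gg:
Path 1: Aa → Rr → Gg
  Rr is a chain here and Rr is conditioned on, so the path is blocked at Rr.
Path 2: Aa → Rr ← Bb → Gg
  Bb is a fork here and Bb is conditioned on, so the path is blocked at Bb.
Path 3: Aa → Bb → Rr → Gg
  Bb is a chain here and Bb is conditioned on, so the path is blocked at Bb.
Path 4: Aa → Bb → Gg
  Bb is a chain here and Bb is conditioned on, so the path is blocked at Bb.
Path 5: Aa → Ee ← Bb → Rr → Gg
  Bb is a fork here and Bb is conditioned on, so the path is blocked at Bb.
Path 6: Aa → Ee ← Bb → Gg
  Bb is a fork here and Bb is conditioned on, so the path is blocked at Bb.
Since every path is blocked, d-separation holds.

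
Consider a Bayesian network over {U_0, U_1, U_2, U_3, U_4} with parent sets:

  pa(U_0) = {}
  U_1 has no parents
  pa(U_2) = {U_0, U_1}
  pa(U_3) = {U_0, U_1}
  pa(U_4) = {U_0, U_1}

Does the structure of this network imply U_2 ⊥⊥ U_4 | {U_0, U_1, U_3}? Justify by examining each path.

Enumerating the 4 paths from U_2 to U_4 and testing each for blocking by {U_0, U_1, U_3}:
Path 1: U_2 ← U_0 → U_4
  U_0 is a fork here and U_0 is conditioned on, so the path is blocked at U_0.
Path 2: U_2 ← U_0 → U_3 ← U_1 → U_4
  U_0 is a fork here and U_0 is conditioned on, so the path is blocked at U_0.
Path 3: U_2 ← U_1 → U_4
  U_1 is a fork here and U_1 is conditioned on, so the path is blocked at U_1.
Path 4: U_2 ← U_1 → U_3 ← U_0 → U_4
  U_1 is a fork here and U_1 is conditioned on, so the path is blocked at U_1.
Every path is blocked, so U_2 and U_4 are d-separated given {U_0, U_1, U_3}.

Yes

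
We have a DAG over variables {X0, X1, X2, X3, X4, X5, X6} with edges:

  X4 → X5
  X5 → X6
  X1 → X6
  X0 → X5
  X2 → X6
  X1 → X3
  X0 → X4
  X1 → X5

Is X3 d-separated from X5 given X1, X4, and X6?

Yes

2 paths connect X3 and X5; each must be blocked for d-separation to hold:
Path 1: X3 ← X1 → X6 ← X5
  X1 is a fork here and X1 is conditioned on, so the path is blocked at X1.
Path 2: X3 ← X1 → X5
  X1 is a fork here and X1 is conditioned on, so the path is blocked at X1.
Since every path is blocked, d-separation holds.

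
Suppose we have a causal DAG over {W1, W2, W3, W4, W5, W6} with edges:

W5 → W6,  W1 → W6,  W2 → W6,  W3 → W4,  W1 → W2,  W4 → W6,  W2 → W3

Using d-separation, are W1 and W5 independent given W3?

There are 3 undirected paths between W1 and W5; checking each against the conditioning set {W3}:
  1. W1 → W6 ← W5 — W6:collider[blocks] ⇒ blocked
  2. W1 → W2 → W3 → W4 → W6 ← W5 — W2:chain[open]; W3:chain[blocks]; W4:chain[open]; W6:collider[blocks] ⇒ blocked
  3. W1 → W2 → W6 ← W5 — W2:chain[open]; W6:collider[blocks] ⇒ blocked
Every path is blocked, so W1 and W5 are d-separated given {W3}.

Yes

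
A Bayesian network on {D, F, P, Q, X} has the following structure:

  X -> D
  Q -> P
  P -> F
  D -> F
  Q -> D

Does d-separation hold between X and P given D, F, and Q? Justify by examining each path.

Yes

We examine all 2 paths between X and P:
Path 1: X → D ← Q → P
  Q is a fork here and Q is conditioned on, so the path is blocked at Q.
Path 2: X → D → F ← P
  D is a chain here and D is conditioned on, so the path is blocked at D.
Since every path is blocked, d-separation holds.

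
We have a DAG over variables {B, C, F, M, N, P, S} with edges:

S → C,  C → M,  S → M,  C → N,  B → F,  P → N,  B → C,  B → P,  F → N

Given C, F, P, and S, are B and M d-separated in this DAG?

Enumerating the 6 paths from B to M and testing each for blocking by {C, F, P, S}:
Path 1: B → F → N ← C → M
  F is a chain here and F is conditioned on, so the path is blocked at F.
Path 2: B → F → N ← C ← S → M
  F is a chain here and F is conditioned on, so the path is blocked at F.
Path 3: B → P → N ← C → M
  P is a chain here and P is conditioned on, so the path is blocked at P.
Path 4: B → P → N ← C ← S → M
  P is a chain here and P is conditioned on, so the path is blocked at P.
Path 5: B → C → M
  C is a chain here and C is conditioned on, so the path is blocked at C.
Path 6: B → C ← S → M
  S is a fork here and S is conditioned on, so the path is blocked at S.
Since every path is blocked, d-separation holds.

Yes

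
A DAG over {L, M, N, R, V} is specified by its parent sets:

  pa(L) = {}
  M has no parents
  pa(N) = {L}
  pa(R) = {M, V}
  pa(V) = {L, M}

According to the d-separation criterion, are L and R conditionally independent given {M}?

No — L and R are not d-separated given {M}.

2 paths connect L and R; each must be blocked for d-separation to hold:
Path 1: L → V → R
  V is a chain and V is not conditioned on — no node blocks this path, so it is active.
Path 2: L → V ← M → R
  V is a collider here and neither V nor any of its descendants is conditioned on, so the collider stays closed — the path is blocked at V.
At least one path is unblocked, so d-separation fails.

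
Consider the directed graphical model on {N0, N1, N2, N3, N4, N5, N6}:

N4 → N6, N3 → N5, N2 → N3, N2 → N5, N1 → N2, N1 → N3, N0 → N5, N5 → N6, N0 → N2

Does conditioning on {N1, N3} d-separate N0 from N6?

We examine all 4 paths between N0 and N6:
  1. N0 → N2 → N3 → N5 → N6 — N2:chain[open]; N3:chain[blocks]; N5:chain[open] ⇒ blocked
  2. N0 → N2 ← N1 → N3 → N5 → N6 — N2:collider[open]; N1:fork[blocks]; N3:chain[blocks]; N5:chain[open] ⇒ blocked
  3. N0 → N2 → N5 → N6 — N2:chain[open]; N5:chain[open] ⇒ active
  4. N0 → N5 → N6 — N5:chain[open] ⇒ active
At least one path is unblocked, so d-separation fails.

No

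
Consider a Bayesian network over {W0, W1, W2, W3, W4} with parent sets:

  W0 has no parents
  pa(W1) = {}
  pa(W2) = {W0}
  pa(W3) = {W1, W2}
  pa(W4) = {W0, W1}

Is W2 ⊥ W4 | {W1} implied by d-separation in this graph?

There are 2 undirected paths between W2 and W4; checking each against the conditioning set {W1}:
Path 1: W2 ← W0 → W4
  W0 is a fork and W0 is not conditioned on — no node blocks this path, so it is active.
Path 2: W2 → W3 ← W1 → W4
  W3 is a collider here and neither W3 nor any of its descendants is conditioned on, so the collider stays closed — the path is blocked at W3.
Because an active path exists, W2 and W4 are not d-separated.

No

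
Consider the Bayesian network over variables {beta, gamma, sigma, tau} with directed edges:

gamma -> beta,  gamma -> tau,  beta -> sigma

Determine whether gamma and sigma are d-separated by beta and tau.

Yes

There is one path between gamma and sigma:
  1. gamma → beta → sigma — beta:chain[blocks] ⇒ blocked
Every path is blocked, so gamma and sigma are d-separated given {beta, tau}.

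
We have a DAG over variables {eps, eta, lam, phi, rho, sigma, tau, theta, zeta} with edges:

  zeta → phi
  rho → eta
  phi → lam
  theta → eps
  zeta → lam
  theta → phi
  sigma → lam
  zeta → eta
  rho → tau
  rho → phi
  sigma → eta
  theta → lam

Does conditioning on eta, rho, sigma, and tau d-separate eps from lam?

We examine all 6 paths between eps and lam:
Path 1: eps ← theta → lam
  theta is a fork and theta is not conditioned on — no node blocks this path, so it is active.
Path 2: eps ← theta → phi ← zeta → eta ← sigma → lam
  phi is a collider here and neither phi nor any of its descendants is conditioned on, so the collider stays closed — the path is blocked at phi.
Path 3: eps ← theta → phi ← zeta → lam
  phi is a collider here and neither phi nor any of its descendants is conditioned on, so the collider stays closed — the path is blocked at phi.
Path 4: eps ← theta → phi → lam
  theta is a fork and theta is not conditioned on; phi is a chain and phi is not conditioned on — no node blocks this path, so it is active.
Path 5: eps ← theta → phi ← rho → eta ← zeta → lam
  phi is a collider here and neither phi nor any of its descendants is conditioned on, so the collider stays closed — the path is blocked at phi.
Path 6: eps ← theta → phi ← rho → eta ← sigma → lam
  phi is a collider here and neither phi nor any of its descendants is conditioned on, so the collider stays closed — the path is blocked at phi.
Because an active path exists, eps and lam are not d-separated.

No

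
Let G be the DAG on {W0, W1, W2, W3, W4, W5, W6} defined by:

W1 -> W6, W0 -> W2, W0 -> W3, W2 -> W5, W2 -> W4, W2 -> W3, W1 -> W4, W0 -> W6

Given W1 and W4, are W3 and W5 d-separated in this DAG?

No

3 paths connect W3 and W5; each must be blocked for d-separation to hold:
  1. W3 ← W0 → W2 → W5 — W0:fork[open]; W2:chain[open] ⇒ active
  2. W3 ← W0 → W6 ← W1 → W4 ← W2 → W5 — W0:fork[open]; W6:collider[blocks]; W1:fork[blocks]; W4:collider[open]; W2:fork[open] ⇒ blocked
  3. W3 ← W2 → W5 — W2:fork[open] ⇒ active
Since the path W3 ← W0 → W2 → W5 is active, W3 and W5 are not d-separated given {W1, W4}.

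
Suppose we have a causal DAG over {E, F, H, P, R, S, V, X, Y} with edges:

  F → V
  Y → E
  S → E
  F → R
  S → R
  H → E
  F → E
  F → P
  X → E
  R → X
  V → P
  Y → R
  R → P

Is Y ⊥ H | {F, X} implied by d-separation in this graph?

Yes

6 paths connect Y and H; each must be blocked for d-separation to hold:
  1. Y → R → X → E ← H — R:chain[open]; X:chain[blocks]; E:collider[blocks] ⇒ blocked
  2. Y → R ← F → E ← H — R:collider[open]; F:fork[blocks]; E:collider[blocks] ⇒ blocked
  3. Y → R ← S → E ← H — R:collider[open]; S:fork[open]; E:collider[blocks] ⇒ blocked
  4. Y → R → P ← F → E ← H — R:chain[open]; P:collider[blocks]; F:fork[blocks]; E:collider[blocks] ⇒ blocked
  5. Y → R → P ← V ← F → E ← H — R:chain[open]; P:collider[blocks]; V:chain[open]; F:fork[blocks]; E:collider[blocks] ⇒ blocked
  6. Y → E ← H — E:collider[blocks] ⇒ blocked
Since every path is blocked, d-separation holds.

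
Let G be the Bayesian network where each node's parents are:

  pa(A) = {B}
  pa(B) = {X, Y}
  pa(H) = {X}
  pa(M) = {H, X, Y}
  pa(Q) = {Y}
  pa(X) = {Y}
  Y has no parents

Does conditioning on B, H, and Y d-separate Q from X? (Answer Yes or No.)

Yes

We examine all 4 paths between Q and X:
Path 1: Q ← Y → M ← H ← X
  Y is a fork here and Y is conditioned on, so the path is blocked at Y.
Path 2: Q ← Y → M ← X
  Y is a fork here and Y is conditioned on, so the path is blocked at Y.
Path 3: Q ← Y → B ← X
  Y is a fork here and Y is conditioned on, so the path is blocked at Y.
Path 4: Q ← Y → X
  Y is a fork here and Y is conditioned on, so the path is blocked at Y.
Every path is blocked, so Q and X are d-separated given {B, H, Y}.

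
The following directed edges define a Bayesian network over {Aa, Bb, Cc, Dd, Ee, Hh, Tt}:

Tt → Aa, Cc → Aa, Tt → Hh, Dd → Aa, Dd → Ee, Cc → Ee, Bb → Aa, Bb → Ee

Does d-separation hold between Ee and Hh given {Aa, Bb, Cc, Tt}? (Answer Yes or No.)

There are 3 undirected paths between Ee and Hh; checking each against the conditioning set {Aa, Bb, Cc, Tt}:
Path 1: Ee ← Bb → Aa ← Tt → Hh
  Bb is a fork here and Bb is conditioned on, so the path is blocked at Bb.
Path 2: Ee ← Dd → Aa ← Tt → Hh
  Tt is a fork here and Tt is conditioned on, so the path is blocked at Tt.
Path 3: Ee ← Cc → Aa ← Tt → Hh
  Cc is a fork here and Cc is conditioned on, so the path is blocked at Cc.
Every path is blocked, so Ee and Hh are d-separated given {Aa, Bb, Cc, Tt}.

Yes — Ee and Hh are d-separated given {Aa, Bb, Cc, Tt}.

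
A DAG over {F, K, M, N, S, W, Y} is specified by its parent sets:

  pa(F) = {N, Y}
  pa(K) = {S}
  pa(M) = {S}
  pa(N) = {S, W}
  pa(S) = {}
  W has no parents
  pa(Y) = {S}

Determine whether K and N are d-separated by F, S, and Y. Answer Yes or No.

Yes — K and N are d-separated given {F, S, Y}.

There are 2 undirected paths between K and N; checking each against the conditioning set {F, S, Y}:
  1. K ← S → Y → F ← N — S:fork[blocks]; Y:chain[blocks]; F:collider[open] ⇒ blocked
  2. K ← S → N — S:fork[blocks] ⇒ blocked
Since every path is blocked, d-separation holds.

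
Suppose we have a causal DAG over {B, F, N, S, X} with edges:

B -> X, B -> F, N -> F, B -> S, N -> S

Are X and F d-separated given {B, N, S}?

Yes

We examine all 2 paths between X and F:
  1. X ← B → F — B:fork[blocks] ⇒ blocked
  2. X ← B → S ← N → F — B:fork[blocks]; S:collider[open]; N:fork[blocks] ⇒ blocked
All paths are blocked; X ⊥ F | {B, N, S} holds.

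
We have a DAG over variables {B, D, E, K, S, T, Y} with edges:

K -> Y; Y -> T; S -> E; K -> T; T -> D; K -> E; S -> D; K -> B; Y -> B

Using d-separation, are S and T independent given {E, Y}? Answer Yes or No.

Enumerating the 4 paths from S to T and testing each for blocking by {E, Y}:
Path 1: S → D ← T
  D is a collider here and neither D nor any of its descendants is conditioned on, so the collider stays closed — the path is blocked at D.
Path 2: S → E ← K → Y → T
  Y is a chain here and Y is conditioned on, so the path is blocked at Y.
Path 3: S → E ← K → T
  E is a collider and E is conditioned on, which opens it; K is a fork and K is not conditioned on — no node blocks this path, so it is active.
Path 4: S → E ← K → B ← Y → T
  B is a collider here and neither B nor any of its descendants is conditioned on, so the collider stays closed — the path is blocked at B.
Because an active path exists, S and T are not d-separated.

No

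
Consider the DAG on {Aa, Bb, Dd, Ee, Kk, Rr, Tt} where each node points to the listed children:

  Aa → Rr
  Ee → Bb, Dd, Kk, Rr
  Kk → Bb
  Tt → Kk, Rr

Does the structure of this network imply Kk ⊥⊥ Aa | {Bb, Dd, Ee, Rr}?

3 paths connect Kk and Aa; each must be blocked for d-separation to hold:
Path 1: Kk ← Ee → Rr ← Aa
  Ee is a fork here and Ee is conditioned on, so the path is blocked at Ee.
Path 2: Kk ← Tt → Rr ← Aa
  Tt is a fork and Tt is not conditioned on; Rr is a collider and Rr is conditioned on, which opens it — no node blocks this path, so it is active.
Path 3: Kk → Bb ← Ee → Rr ← Aa
  Ee is a fork here and Ee is conditioned on, so the path is blocked at Ee.
Because an active path exists, Kk and Aa are not d-separated.

No — Kk and Aa are not d-separated given {Bb, Dd, Ee, Rr}.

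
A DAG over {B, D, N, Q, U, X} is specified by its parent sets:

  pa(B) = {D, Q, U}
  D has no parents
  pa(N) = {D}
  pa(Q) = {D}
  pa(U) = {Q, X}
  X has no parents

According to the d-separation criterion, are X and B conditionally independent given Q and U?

Yes

There are 3 undirected paths between X and B; checking each against the conditioning set {Q, U}:
Path 1: X → U ← Q ← D → B
  Q is a chain here and Q is conditioned on, so the path is blocked at Q.
Path 2: X → U ← Q → B
  Q is a fork here and Q is conditioned on, so the path is blocked at Q.
Path 3: X → U → B
  U is a chain here and U is conditioned on, so the path is blocked at U.
Since every path is blocked, d-separation holds.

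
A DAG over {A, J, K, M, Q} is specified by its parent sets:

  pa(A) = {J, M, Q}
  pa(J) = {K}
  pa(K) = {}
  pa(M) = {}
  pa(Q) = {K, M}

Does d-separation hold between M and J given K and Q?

Yes

Enumerating the 4 paths from M to J and testing each for blocking by {K, Q}:
Path 1: M → A ← Q ← K → J
  A is a collider here and neither A nor any of its descendants is conditioned on, so the collider stays closed — the path is blocked at A.
Path 2: M → A ← J
  A is a collider here and neither A nor any of its descendants is conditioned on, so the collider stays closed — the path is blocked at A.
Path 3: M → Q ← K → J
  K is a fork here and K is conditioned on, so the path is blocked at K.
Path 4: M → Q → A ← J
  Q is a chain here and Q is conditioned on, so the path is blocked at Q.
Since every path is blocked, d-separation holds.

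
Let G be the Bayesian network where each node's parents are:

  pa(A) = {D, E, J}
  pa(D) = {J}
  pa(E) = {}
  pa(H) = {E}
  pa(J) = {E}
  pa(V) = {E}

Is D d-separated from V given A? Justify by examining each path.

We examine all 4 paths between D and V:
Path 1: D → A ← E → V
  A is a collider and A is conditioned on, which opens it; E is a fork and E is not conditioned on — no node blocks this path, so it is active.
Path 2: D → A ← J ← E → V
  A is a collider and A is conditioned on, which opens it; J is a chain and J is not conditioned on; E is a fork and E is not conditioned on — no node blocks this path, so it is active.
Path 3: D ← J ← E → V
  J is a chain and J is not conditioned on; E is a fork and E is not conditioned on — no node blocks this path, so it is active.
Path 4: D ← J → A ← E → V
  J is a fork and J is not conditioned on; A is a collider and A is conditioned on, which opens it; E is a fork and E is not conditioned on — no node blocks this path, so it is active.
At least one path is unblocked, so d-separation fails.

No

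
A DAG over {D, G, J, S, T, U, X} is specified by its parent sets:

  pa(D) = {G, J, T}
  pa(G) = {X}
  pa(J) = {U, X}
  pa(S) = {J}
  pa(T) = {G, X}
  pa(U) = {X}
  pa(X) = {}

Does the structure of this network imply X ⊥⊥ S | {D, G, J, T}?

Yes — X and S are d-separated given {D, G, J, T}.

There are 6 undirected paths between X and S; checking each against the conditioning set {D, G, J, T}:
Path 1: X → U → J → S
  J is a chain here and J is conditioned on, so the path is blocked at J.
Path 2: X → T → D ← J → S
  T is a chain here and T is conditioned on, so the path is blocked at T.
Path 3: X → T ← G → D ← J → S
  G is a fork here and G is conditioned on, so the path is blocked at G.
Path 4: X → G → T → D ← J → S
  G is a chain here and G is conditioned on, so the path is blocked at G.
Path 5: X → G → D ← J → S
  G is a chain here and G is conditioned on, so the path is blocked at G.
Path 6: X → J → S
  J is a chain here and J is conditioned on, so the path is blocked at J.
Every path is blocked, so X and S are d-separated given {D, G, J, T}.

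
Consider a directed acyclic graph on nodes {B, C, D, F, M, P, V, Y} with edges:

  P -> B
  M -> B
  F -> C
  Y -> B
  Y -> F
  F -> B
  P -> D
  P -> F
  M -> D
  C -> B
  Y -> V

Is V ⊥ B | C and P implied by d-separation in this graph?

We examine all 5 paths between V and B:
  1. V ← Y → F → C → B — Y:fork[open]; F:chain[open]; C:chain[blocks] ⇒ blocked
  2. V ← Y → F → B — Y:fork[open]; F:chain[open] ⇒ active
  3. V ← Y → F ← P → D ← M → B — Y:fork[open]; F:collider[open]; P:fork[blocks]; D:collider[blocks]; M:fork[open] ⇒ blocked
  4. V ← Y → F ← P → B — Y:fork[open]; F:collider[open]; P:fork[blocks] ⇒ blocked
  5. V ← Y → B — Y:fork[open] ⇒ active
At least one path is unblocked, so d-separation fails.

No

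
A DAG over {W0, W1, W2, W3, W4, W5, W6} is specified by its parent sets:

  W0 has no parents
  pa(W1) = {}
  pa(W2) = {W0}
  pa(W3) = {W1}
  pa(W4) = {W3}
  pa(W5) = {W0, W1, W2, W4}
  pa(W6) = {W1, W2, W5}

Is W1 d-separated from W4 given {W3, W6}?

We examine all 5 paths between W1 and W4:
Path 1: W1 → W6 ← W5 ← W4
  W6 is a collider and W6 is conditioned on, which opens it; W5 is a chain and W5 is not conditioned on — no node blocks this path, so it is active.
Path 2: W1 → W6 ← W2 → W5 ← W4
  W6 is a collider and W6 is conditioned on, which opens it; W2 is a fork and W2 is not conditioned on; W5 is a collider and its descendant W6 is conditioned on, which opens it — no node blocks this path, so it is active.
Path 3: W1 → W6 ← W2 ← W0 → W5 ← W4
  W6 is a collider and W6 is conditioned on, which opens it; W2 is a chain and W2 is not conditioned on; W0 is a fork and W0 is not conditioned on; W5 is a collider and its descendant W6 is conditioned on, which opens it — no node blocks this path, so it is active.
Path 4: W1 → W5 ← W4
  W5 is a collider and its descendant W6 is conditioned on, which opens it — no node blocks this path, so it is active.
Path 5: W1 → W3 → W4
  W3 is a chain here and W3 is conditioned on, so the path is blocked at W3.
Since the path W1 → W6 ← W5 ← W4 is active, W1 and W4 are not d-separated given {W3, W6}.

No — W1 and W4 are not d-separated given {W3, W6}.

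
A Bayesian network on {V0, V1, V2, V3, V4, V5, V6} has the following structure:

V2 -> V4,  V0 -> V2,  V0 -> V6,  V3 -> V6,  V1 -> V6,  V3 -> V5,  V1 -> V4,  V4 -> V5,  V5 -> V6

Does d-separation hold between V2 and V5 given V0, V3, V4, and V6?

There are 6 undirected paths between V2 and V5; checking each against the conditioning set {V0, V3, V4, V6}:
Path 1: V2 ← V0 → V6 ← V1 → V4 → V5
  V0 is a fork here and V0 is conditioned on, so the path is blocked at V0.
Path 2: V2 ← V0 → V6 ← V3 → V5
  V0 is a fork here and V0 is conditioned on, so the path is blocked at V0.
Path 3: V2 ← V0 → V6 ← V5
  V0 is a fork here and V0 is conditioned on, so the path is blocked at V0.
Path 4: V2 → V4 ← V1 → V6 ← V3 → V5
  V3 is a fork here and V3 is conditioned on, so the path is blocked at V3.
Path 5: V2 → V4 ← V1 → V6 ← V5
  V4 is a collider and V4 is conditioned on, which opens it; V1 is a fork and V1 is not conditioned on; V6 is a collider and V6 is conditioned on, which opens it — no node blocks this path, so it is active.
Path 6: V2 → V4 → V5
  V4 is a chain here and V4 is conditioned on, so the path is blocked at V4.
Since the path V2 → V4 ← V1 → V6 ← V5 is active, V2 and V5 are not d-separated given {V0, V3, V4, V6}.

No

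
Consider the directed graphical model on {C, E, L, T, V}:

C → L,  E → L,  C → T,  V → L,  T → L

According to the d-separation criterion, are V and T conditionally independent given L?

No — V and T are not d-separated given {L}.

There are 2 undirected paths between V and T; checking each against the conditioning set {L}:
  1. V → L ← T — L:collider[open] ⇒ active
  2. V → L ← C → T — L:collider[open]; C:fork[open] ⇒ active
At least one path is unblocked, so d-separation fails.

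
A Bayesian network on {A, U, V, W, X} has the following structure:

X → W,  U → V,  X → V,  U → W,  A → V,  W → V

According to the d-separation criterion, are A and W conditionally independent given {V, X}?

We examine all 3 paths between A and W:
Path 1: A → V ← U → W
  V is a collider and V is conditioned on, which opens it; U is a fork and U is not conditioned on — no node blocks this path, so it is active.
Path 2: A → V ← W
  V is a collider and V is conditioned on, which opens it — no node blocks this path, so it is active.
Path 3: A → V ← X → W
  X is a fork here and X is conditioned on, so the path is blocked at X.
Since the path A → V ← U → W is active, A and W are not d-separated given {V, X}.

No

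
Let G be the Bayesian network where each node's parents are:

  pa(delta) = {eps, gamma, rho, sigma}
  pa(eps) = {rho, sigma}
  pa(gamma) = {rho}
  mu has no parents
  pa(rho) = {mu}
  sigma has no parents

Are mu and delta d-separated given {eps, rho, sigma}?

Yes — mu and delta are d-separated given {eps, rho, sigma}.

There are 4 undirected paths between mu and delta; checking each against the conditioning set {eps, rho, sigma}:
Path 1: mu → rho → eps ← sigma → delta
  rho is a chain here and rho is conditioned on, so the path is blocked at rho.
Path 2: mu → rho → eps → delta
  rho is a chain here and rho is conditioned on, so the path is blocked at rho.
Path 3: mu → rho → gamma → delta
  rho is a chain here and rho is conditioned on, so the path is blocked at rho.
Path 4: mu → rho → delta
  rho is a chain here and rho is conditioned on, so the path is blocked at rho.
Every path is blocked, so mu and delta are d-separated given {eps, rho, sigma}.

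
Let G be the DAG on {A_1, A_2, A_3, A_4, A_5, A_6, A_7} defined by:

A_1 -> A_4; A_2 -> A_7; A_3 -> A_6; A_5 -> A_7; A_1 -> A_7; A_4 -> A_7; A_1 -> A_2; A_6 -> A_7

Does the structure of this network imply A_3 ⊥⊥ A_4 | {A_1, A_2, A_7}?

We examine all 3 paths between A_3 and A_4:
Path 1: A_3 → A_6 → A_7 ← A_2 ← A_1 → A_4
  A_2 is a chain here and A_2 is conditioned on, so the path is blocked at A_2.
Path 2: A_3 → A_6 → A_7 ← A_4
  A_6 is a chain and A_6 is not conditioned on; A_7 is a collider and A_7 is conditioned on, which opens it — no node blocks this path, so it is active.
Path 3: A_3 → A_6 → A_7 ← A_1 → A_4
  A_1 is a fork here and A_1 is conditioned on, so the path is blocked at A_1.
Since the path A_3 → A_6 → A_7 ← A_4 is active, A_3 and A_4 are not d-separated given {A_1, A_2, A_7}.

No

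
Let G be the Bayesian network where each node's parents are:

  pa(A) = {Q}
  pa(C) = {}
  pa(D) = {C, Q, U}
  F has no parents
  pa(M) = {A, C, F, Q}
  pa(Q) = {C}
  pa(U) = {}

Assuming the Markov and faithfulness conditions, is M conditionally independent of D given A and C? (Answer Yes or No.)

6 paths connect M and D; each must be blocked for d-separation to hold:
Path 1: M ← C → D
  C is a fork here and C is conditioned on, so the path is blocked at C.
Path 2: M ← C → Q → D
  C is a fork here and C is conditioned on, so the path is blocked at C.
Path 3: M ← A ← Q → D
  A is a chain here and A is conditioned on, so the path is blocked at A.
Path 4: M ← A ← Q ← C → D
  A is a chain here and A is conditioned on, so the path is blocked at A.
Path 5: M ← Q → D
  Q is a fork and Q is not conditioned on — no node blocks this path, so it is active.
Path 6: M ← Q ← C → D
  C is a fork here and C is conditioned on, so the path is blocked at C.
At least one path is unblocked, so d-separation fails.

No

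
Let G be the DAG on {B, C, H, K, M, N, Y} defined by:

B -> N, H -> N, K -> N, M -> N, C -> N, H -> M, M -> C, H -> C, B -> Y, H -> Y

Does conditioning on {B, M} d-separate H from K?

We examine all 6 paths between H and K:
  1. H → C → N ← K — C:chain[open]; N:collider[blocks] ⇒ blocked
  2. H → C ← M → N ← K — C:collider[blocks]; M:fork[blocks]; N:collider[blocks] ⇒ blocked
  3. H → N ← K — N:collider[blocks] ⇒ blocked
  4. H → Y ← B → N ← K — Y:collider[blocks]; B:fork[blocks]; N:collider[blocks] ⇒ blocked
  5. H → M → C → N ← K — M:chain[blocks]; C:chain[open]; N:collider[blocks] ⇒ blocked
  6. H → M → N ← K — M:chain[blocks]; N:collider[blocks] ⇒ blocked
All paths are blocked; H ⊥ K | {B, M} holds.

Yes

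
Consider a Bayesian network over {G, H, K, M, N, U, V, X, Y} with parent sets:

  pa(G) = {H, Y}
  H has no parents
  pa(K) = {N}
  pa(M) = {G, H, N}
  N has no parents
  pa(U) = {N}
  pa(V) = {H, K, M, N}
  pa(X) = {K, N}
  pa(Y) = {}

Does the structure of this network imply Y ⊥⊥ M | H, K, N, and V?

No — Y and M are not d-separated given {H, K, N, V}.

We examine all 6 paths between Y and M:
Path 1: Y → G ← H → V ← N → M
  H is a fork here and H is conditioned on, so the path is blocked at H.
Path 2: Y → G ← H → V ← K → X ← N → M
  H is a fork here and H is conditioned on, so the path is blocked at H.
Path 3: Y → G ← H → V ← K ← N → M
  H is a fork here and H is conditioned on, so the path is blocked at H.
Path 4: Y → G ← H → V ← M
  H is a fork here and H is conditioned on, so the path is blocked at H.
Path 5: Y → G ← H → M
  H is a fork here and H is conditioned on, so the path is blocked at H.
Path 6: Y → G → M
  G is a chain and G is not conditioned on — no node blocks this path, so it is active.
At least one path is unblocked, so d-separation fails.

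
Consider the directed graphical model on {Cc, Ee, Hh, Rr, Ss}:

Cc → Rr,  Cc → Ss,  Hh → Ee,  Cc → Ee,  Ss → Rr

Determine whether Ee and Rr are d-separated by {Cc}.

Yes

Enumerating the 2 paths from Ee to Rr and testing each for blocking by {Cc}:
Path 1: Ee ← Cc → Rr
  Cc is a fork here and Cc is conditioned on, so the path is blocked at Cc.
Path 2: Ee ← Cc → Ss → Rr
  Cc is a fork here and Cc is conditioned on, so the path is blocked at Cc.
All paths are blocked; Ee ⊥ Rr | {Cc} holds.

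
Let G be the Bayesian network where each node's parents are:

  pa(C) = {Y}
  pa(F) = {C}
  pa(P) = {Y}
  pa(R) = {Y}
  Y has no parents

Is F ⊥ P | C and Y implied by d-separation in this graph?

Yes

The only undirected path from F to P is:
Path 1: F ← C ← Y → P
  C is a chain here and C is conditioned on, so the path is blocked at C.
Every path is blocked, so F and P are d-separated given {C, Y}.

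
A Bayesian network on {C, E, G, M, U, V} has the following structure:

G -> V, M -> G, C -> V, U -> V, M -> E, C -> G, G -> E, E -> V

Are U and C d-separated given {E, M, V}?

Enumerating the 4 paths from U to C and testing each for blocking by {E, M, V}:
  1. U → V ← G ← C — V:collider[open]; G:chain[open] ⇒ active
  2. U → V ← E ← G ← C — V:collider[open]; E:chain[blocks]; G:chain[open] ⇒ blocked
  3. U → V ← E ← M → G ← C — V:collider[open]; E:chain[blocks]; M:fork[blocks]; G:collider[open] ⇒ blocked
  4. U → V ← C — V:collider[open] ⇒ active
At least one path is unblocked, so d-separation fails.

No — U and C are not d-separated given {E, M, V}.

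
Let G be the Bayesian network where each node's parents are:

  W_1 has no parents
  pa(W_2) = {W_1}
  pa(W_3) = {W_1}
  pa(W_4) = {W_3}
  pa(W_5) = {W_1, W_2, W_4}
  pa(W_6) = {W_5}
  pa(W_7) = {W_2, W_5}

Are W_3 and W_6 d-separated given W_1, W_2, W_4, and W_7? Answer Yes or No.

We examine all 4 paths between W_3 and W_6:
  1. W_3 → W_4 → W_5 → W_6 — W_4:chain[blocks]; W_5:chain[open] ⇒ blocked
  2. W_3 ← W_1 → W_2 → W_7 ← W_5 → W_6 — W_1:fork[blocks]; W_2:chain[blocks]; W_7:collider[open]; W_5:fork[open] ⇒ blocked
  3. W_3 ← W_1 → W_2 → W_5 → W_6 — W_1:fork[blocks]; W_2:chain[blocks]; W_5:chain[open] ⇒ blocked
  4. W_3 ← W_1 → W_5 → W_6 — W_1:fork[blocks]; W_5:chain[open] ⇒ blocked
All paths are blocked; W_3 ⊥ W_6 | {W_1, W_2, W_4, W_7} holds.

Yes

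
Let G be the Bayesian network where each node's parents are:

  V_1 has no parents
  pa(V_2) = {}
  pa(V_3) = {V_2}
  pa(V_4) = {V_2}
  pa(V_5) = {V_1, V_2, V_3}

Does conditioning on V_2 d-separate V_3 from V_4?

Yes

We examine all 2 paths between V_3 and V_4:
Path 1: V_3 → V_5 ← V_2 → V_4
  V_5 is a collider here and neither V_5 nor any of its descendants is conditioned on, so the collider stays closed — the path is blocked at V_5.
Path 2: V_3 ← V_2 → V_4
  V_2 is a fork here and V_2 is conditioned on, so the path is blocked at V_2.
All paths are blocked; V_3 ⊥ V_4 | {V_2} holds.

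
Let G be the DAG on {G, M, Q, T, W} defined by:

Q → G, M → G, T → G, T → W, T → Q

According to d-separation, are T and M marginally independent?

Yes — T and M are d-separated given ∅.

We examine all 2 paths between T and M:
Path 1: T → G ← M
  G is a collider here and neither G nor any of its descendants is conditioned on, so the collider stays closed — the path is blocked at G.
Path 2: T → Q → G ← M
  G is a collider here and neither G nor any of its descendants is conditioned on, so the collider stays closed — the path is blocked at G.
Every path is blocked, so T and M are d-separated given ∅.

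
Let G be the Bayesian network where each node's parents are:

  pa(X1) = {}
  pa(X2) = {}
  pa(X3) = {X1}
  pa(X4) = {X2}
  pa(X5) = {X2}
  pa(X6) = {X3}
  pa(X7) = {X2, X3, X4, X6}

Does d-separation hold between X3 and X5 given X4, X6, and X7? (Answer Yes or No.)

4 paths connect X3 and X5; each must be blocked for d-separation to hold:
Path 1: X3 → X7 ← X4 ← X2 → X5
  X4 is a chain here and X4 is conditioned on, so the path is blocked at X4.
Path 2: X3 → X7 ← X2 → X5
  X7 is a collider and X7 is conditioned on, which opens it; X2 is a fork and X2 is not conditioned on — no node blocks this path, so it is active.
Path 3: X3 → X6 → X7 ← X4 ← X2 → X5
  X6 is a chain here and X6 is conditioned on, so the path is blocked at X6.
Path 4: X3 → X6 → X7 ← X2 → X5
  X6 is a chain here and X6 is conditioned on, so the path is blocked at X6.
Because an active path exists, X3 and X5 are not d-separated.

No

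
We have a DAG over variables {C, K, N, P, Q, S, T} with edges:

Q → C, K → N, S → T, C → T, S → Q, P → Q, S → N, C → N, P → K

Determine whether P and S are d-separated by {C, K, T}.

There are 6 undirected paths between P and S; checking each against the conditioning set {C, K, T}:
  1. P → Q ← S — Q:collider[open] ⇒ active
  2. P → Q → C → T ← S — Q:chain[open]; C:chain[blocks]; T:collider[open] ⇒ blocked
  3. P → Q → C → N ← S — Q:chain[open]; C:chain[blocks]; N:collider[blocks] ⇒ blocked
  4. P → K → N ← S — K:chain[blocks]; N:collider[blocks] ⇒ blocked
  5. P → K → N ← C → T ← S — K:chain[blocks]; N:collider[blocks]; C:fork[blocks]; T:collider[open] ⇒ blocked
  6. P → K → N ← C ← Q ← S — K:chain[blocks]; N:collider[blocks]; C:chain[blocks]; Q:chain[open] ⇒ blocked
Since the path P → Q ← S is active, P and S are not d-separated given {C, K, T}.

No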